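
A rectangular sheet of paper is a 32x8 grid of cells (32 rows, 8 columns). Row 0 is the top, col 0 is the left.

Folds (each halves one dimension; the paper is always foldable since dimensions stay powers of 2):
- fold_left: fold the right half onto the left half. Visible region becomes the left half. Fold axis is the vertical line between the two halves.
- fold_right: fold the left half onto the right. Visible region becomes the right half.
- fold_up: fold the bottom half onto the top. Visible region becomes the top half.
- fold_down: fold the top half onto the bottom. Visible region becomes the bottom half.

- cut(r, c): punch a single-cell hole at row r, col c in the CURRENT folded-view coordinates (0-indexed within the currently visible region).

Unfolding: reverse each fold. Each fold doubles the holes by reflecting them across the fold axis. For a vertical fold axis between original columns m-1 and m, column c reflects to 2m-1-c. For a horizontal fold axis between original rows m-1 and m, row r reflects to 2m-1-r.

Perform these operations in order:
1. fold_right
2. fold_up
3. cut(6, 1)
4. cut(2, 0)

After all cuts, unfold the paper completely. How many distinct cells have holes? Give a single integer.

Answer: 8

Derivation:
Op 1 fold_right: fold axis v@4; visible region now rows[0,32) x cols[4,8) = 32x4
Op 2 fold_up: fold axis h@16; visible region now rows[0,16) x cols[4,8) = 16x4
Op 3 cut(6, 1): punch at orig (6,5); cuts so far [(6, 5)]; region rows[0,16) x cols[4,8) = 16x4
Op 4 cut(2, 0): punch at orig (2,4); cuts so far [(2, 4), (6, 5)]; region rows[0,16) x cols[4,8) = 16x4
Unfold 1 (reflect across h@16): 4 holes -> [(2, 4), (6, 5), (25, 5), (29, 4)]
Unfold 2 (reflect across v@4): 8 holes -> [(2, 3), (2, 4), (6, 2), (6, 5), (25, 2), (25, 5), (29, 3), (29, 4)]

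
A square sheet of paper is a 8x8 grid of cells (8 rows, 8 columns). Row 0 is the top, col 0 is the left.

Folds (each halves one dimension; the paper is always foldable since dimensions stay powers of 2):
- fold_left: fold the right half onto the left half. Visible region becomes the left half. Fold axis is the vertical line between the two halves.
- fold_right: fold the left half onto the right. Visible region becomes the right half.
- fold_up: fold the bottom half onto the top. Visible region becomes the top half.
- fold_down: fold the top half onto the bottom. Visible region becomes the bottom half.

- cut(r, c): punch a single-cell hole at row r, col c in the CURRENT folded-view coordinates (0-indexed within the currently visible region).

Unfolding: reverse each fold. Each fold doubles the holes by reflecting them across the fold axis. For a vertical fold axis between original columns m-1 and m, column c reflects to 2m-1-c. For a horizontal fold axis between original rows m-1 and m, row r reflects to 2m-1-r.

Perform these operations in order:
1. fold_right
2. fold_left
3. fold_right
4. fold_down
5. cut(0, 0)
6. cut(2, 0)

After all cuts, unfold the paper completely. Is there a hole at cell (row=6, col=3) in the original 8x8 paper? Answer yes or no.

Op 1 fold_right: fold axis v@4; visible region now rows[0,8) x cols[4,8) = 8x4
Op 2 fold_left: fold axis v@6; visible region now rows[0,8) x cols[4,6) = 8x2
Op 3 fold_right: fold axis v@5; visible region now rows[0,8) x cols[5,6) = 8x1
Op 4 fold_down: fold axis h@4; visible region now rows[4,8) x cols[5,6) = 4x1
Op 5 cut(0, 0): punch at orig (4,5); cuts so far [(4, 5)]; region rows[4,8) x cols[5,6) = 4x1
Op 6 cut(2, 0): punch at orig (6,5); cuts so far [(4, 5), (6, 5)]; region rows[4,8) x cols[5,6) = 4x1
Unfold 1 (reflect across h@4): 4 holes -> [(1, 5), (3, 5), (4, 5), (6, 5)]
Unfold 2 (reflect across v@5): 8 holes -> [(1, 4), (1, 5), (3, 4), (3, 5), (4, 4), (4, 5), (6, 4), (6, 5)]
Unfold 3 (reflect across v@6): 16 holes -> [(1, 4), (1, 5), (1, 6), (1, 7), (3, 4), (3, 5), (3, 6), (3, 7), (4, 4), (4, 5), (4, 6), (4, 7), (6, 4), (6, 5), (6, 6), (6, 7)]
Unfold 4 (reflect across v@4): 32 holes -> [(1, 0), (1, 1), (1, 2), (1, 3), (1, 4), (1, 5), (1, 6), (1, 7), (3, 0), (3, 1), (3, 2), (3, 3), (3, 4), (3, 5), (3, 6), (3, 7), (4, 0), (4, 1), (4, 2), (4, 3), (4, 4), (4, 5), (4, 6), (4, 7), (6, 0), (6, 1), (6, 2), (6, 3), (6, 4), (6, 5), (6, 6), (6, 7)]
Holes: [(1, 0), (1, 1), (1, 2), (1, 3), (1, 4), (1, 5), (1, 6), (1, 7), (3, 0), (3, 1), (3, 2), (3, 3), (3, 4), (3, 5), (3, 6), (3, 7), (4, 0), (4, 1), (4, 2), (4, 3), (4, 4), (4, 5), (4, 6), (4, 7), (6, 0), (6, 1), (6, 2), (6, 3), (6, 4), (6, 5), (6, 6), (6, 7)]

Answer: yes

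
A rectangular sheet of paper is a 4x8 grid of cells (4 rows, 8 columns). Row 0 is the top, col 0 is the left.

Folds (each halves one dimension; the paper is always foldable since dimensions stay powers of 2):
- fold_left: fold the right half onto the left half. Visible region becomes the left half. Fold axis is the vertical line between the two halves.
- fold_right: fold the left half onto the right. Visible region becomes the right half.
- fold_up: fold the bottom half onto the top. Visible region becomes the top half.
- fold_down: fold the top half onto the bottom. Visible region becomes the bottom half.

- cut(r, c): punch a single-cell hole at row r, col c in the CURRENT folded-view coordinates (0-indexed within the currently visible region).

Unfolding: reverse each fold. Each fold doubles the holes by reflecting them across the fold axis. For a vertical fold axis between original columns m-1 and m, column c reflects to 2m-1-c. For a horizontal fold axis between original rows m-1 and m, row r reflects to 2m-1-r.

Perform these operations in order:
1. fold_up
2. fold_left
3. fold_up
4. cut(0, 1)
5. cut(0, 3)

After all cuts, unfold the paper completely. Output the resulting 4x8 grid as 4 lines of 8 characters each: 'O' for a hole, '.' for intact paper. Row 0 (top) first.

Op 1 fold_up: fold axis h@2; visible region now rows[0,2) x cols[0,8) = 2x8
Op 2 fold_left: fold axis v@4; visible region now rows[0,2) x cols[0,4) = 2x4
Op 3 fold_up: fold axis h@1; visible region now rows[0,1) x cols[0,4) = 1x4
Op 4 cut(0, 1): punch at orig (0,1); cuts so far [(0, 1)]; region rows[0,1) x cols[0,4) = 1x4
Op 5 cut(0, 3): punch at orig (0,3); cuts so far [(0, 1), (0, 3)]; region rows[0,1) x cols[0,4) = 1x4
Unfold 1 (reflect across h@1): 4 holes -> [(0, 1), (0, 3), (1, 1), (1, 3)]
Unfold 2 (reflect across v@4): 8 holes -> [(0, 1), (0, 3), (0, 4), (0, 6), (1, 1), (1, 3), (1, 4), (1, 6)]
Unfold 3 (reflect across h@2): 16 holes -> [(0, 1), (0, 3), (0, 4), (0, 6), (1, 1), (1, 3), (1, 4), (1, 6), (2, 1), (2, 3), (2, 4), (2, 6), (3, 1), (3, 3), (3, 4), (3, 6)]

Answer: .O.OO.O.
.O.OO.O.
.O.OO.O.
.O.OO.O.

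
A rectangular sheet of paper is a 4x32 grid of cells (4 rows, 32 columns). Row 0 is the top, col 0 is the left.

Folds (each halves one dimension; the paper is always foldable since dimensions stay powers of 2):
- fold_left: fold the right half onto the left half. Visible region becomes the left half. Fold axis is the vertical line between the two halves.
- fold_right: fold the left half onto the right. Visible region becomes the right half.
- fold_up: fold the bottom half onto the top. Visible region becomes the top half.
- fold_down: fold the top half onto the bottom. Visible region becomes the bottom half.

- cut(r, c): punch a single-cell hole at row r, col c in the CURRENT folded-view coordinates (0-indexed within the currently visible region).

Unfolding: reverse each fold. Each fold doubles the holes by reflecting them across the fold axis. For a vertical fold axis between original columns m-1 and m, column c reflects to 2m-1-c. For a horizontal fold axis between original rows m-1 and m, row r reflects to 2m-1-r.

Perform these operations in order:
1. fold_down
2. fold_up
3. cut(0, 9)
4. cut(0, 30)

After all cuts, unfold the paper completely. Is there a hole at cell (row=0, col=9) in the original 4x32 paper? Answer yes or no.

Op 1 fold_down: fold axis h@2; visible region now rows[2,4) x cols[0,32) = 2x32
Op 2 fold_up: fold axis h@3; visible region now rows[2,3) x cols[0,32) = 1x32
Op 3 cut(0, 9): punch at orig (2,9); cuts so far [(2, 9)]; region rows[2,3) x cols[0,32) = 1x32
Op 4 cut(0, 30): punch at orig (2,30); cuts so far [(2, 9), (2, 30)]; region rows[2,3) x cols[0,32) = 1x32
Unfold 1 (reflect across h@3): 4 holes -> [(2, 9), (2, 30), (3, 9), (3, 30)]
Unfold 2 (reflect across h@2): 8 holes -> [(0, 9), (0, 30), (1, 9), (1, 30), (2, 9), (2, 30), (3, 9), (3, 30)]
Holes: [(0, 9), (0, 30), (1, 9), (1, 30), (2, 9), (2, 30), (3, 9), (3, 30)]

Answer: yes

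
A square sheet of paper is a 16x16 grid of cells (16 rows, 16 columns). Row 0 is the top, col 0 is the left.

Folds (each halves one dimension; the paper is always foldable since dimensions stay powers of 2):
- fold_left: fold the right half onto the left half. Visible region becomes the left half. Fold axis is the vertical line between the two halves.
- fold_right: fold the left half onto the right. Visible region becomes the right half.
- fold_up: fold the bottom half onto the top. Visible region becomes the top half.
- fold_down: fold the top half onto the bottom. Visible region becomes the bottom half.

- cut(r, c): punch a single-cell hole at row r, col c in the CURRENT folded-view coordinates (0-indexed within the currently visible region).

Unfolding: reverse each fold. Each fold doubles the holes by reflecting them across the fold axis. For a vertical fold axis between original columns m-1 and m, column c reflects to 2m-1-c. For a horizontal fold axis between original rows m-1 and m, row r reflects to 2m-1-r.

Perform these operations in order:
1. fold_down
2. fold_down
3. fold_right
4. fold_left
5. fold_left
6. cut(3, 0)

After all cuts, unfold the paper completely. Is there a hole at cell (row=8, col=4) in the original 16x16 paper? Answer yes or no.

Op 1 fold_down: fold axis h@8; visible region now rows[8,16) x cols[0,16) = 8x16
Op 2 fold_down: fold axis h@12; visible region now rows[12,16) x cols[0,16) = 4x16
Op 3 fold_right: fold axis v@8; visible region now rows[12,16) x cols[8,16) = 4x8
Op 4 fold_left: fold axis v@12; visible region now rows[12,16) x cols[8,12) = 4x4
Op 5 fold_left: fold axis v@10; visible region now rows[12,16) x cols[8,10) = 4x2
Op 6 cut(3, 0): punch at orig (15,8); cuts so far [(15, 8)]; region rows[12,16) x cols[8,10) = 4x2
Unfold 1 (reflect across v@10): 2 holes -> [(15, 8), (15, 11)]
Unfold 2 (reflect across v@12): 4 holes -> [(15, 8), (15, 11), (15, 12), (15, 15)]
Unfold 3 (reflect across v@8): 8 holes -> [(15, 0), (15, 3), (15, 4), (15, 7), (15, 8), (15, 11), (15, 12), (15, 15)]
Unfold 4 (reflect across h@12): 16 holes -> [(8, 0), (8, 3), (8, 4), (8, 7), (8, 8), (8, 11), (8, 12), (8, 15), (15, 0), (15, 3), (15, 4), (15, 7), (15, 8), (15, 11), (15, 12), (15, 15)]
Unfold 5 (reflect across h@8): 32 holes -> [(0, 0), (0, 3), (0, 4), (0, 7), (0, 8), (0, 11), (0, 12), (0, 15), (7, 0), (7, 3), (7, 4), (7, 7), (7, 8), (7, 11), (7, 12), (7, 15), (8, 0), (8, 3), (8, 4), (8, 7), (8, 8), (8, 11), (8, 12), (8, 15), (15, 0), (15, 3), (15, 4), (15, 7), (15, 8), (15, 11), (15, 12), (15, 15)]
Holes: [(0, 0), (0, 3), (0, 4), (0, 7), (0, 8), (0, 11), (0, 12), (0, 15), (7, 0), (7, 3), (7, 4), (7, 7), (7, 8), (7, 11), (7, 12), (7, 15), (8, 0), (8, 3), (8, 4), (8, 7), (8, 8), (8, 11), (8, 12), (8, 15), (15, 0), (15, 3), (15, 4), (15, 7), (15, 8), (15, 11), (15, 12), (15, 15)]

Answer: yes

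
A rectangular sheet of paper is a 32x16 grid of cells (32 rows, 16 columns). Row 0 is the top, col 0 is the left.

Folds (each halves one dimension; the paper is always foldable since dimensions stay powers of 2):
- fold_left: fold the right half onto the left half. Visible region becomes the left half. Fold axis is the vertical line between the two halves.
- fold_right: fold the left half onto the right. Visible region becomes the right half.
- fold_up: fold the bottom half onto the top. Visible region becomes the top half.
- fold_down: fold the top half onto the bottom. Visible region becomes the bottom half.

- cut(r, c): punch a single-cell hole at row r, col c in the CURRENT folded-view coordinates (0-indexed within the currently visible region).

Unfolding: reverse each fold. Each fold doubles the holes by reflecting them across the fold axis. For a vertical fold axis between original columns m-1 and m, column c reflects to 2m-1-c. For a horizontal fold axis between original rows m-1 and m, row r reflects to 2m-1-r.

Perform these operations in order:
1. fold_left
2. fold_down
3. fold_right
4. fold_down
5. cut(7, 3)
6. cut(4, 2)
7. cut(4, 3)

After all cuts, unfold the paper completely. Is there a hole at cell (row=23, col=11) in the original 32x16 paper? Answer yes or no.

Op 1 fold_left: fold axis v@8; visible region now rows[0,32) x cols[0,8) = 32x8
Op 2 fold_down: fold axis h@16; visible region now rows[16,32) x cols[0,8) = 16x8
Op 3 fold_right: fold axis v@4; visible region now rows[16,32) x cols[4,8) = 16x4
Op 4 fold_down: fold axis h@24; visible region now rows[24,32) x cols[4,8) = 8x4
Op 5 cut(7, 3): punch at orig (31,7); cuts so far [(31, 7)]; region rows[24,32) x cols[4,8) = 8x4
Op 6 cut(4, 2): punch at orig (28,6); cuts so far [(28, 6), (31, 7)]; region rows[24,32) x cols[4,8) = 8x4
Op 7 cut(4, 3): punch at orig (28,7); cuts so far [(28, 6), (28, 7), (31, 7)]; region rows[24,32) x cols[4,8) = 8x4
Unfold 1 (reflect across h@24): 6 holes -> [(16, 7), (19, 6), (19, 7), (28, 6), (28, 7), (31, 7)]
Unfold 2 (reflect across v@4): 12 holes -> [(16, 0), (16, 7), (19, 0), (19, 1), (19, 6), (19, 7), (28, 0), (28, 1), (28, 6), (28, 7), (31, 0), (31, 7)]
Unfold 3 (reflect across h@16): 24 holes -> [(0, 0), (0, 7), (3, 0), (3, 1), (3, 6), (3, 7), (12, 0), (12, 1), (12, 6), (12, 7), (15, 0), (15, 7), (16, 0), (16, 7), (19, 0), (19, 1), (19, 6), (19, 7), (28, 0), (28, 1), (28, 6), (28, 7), (31, 0), (31, 7)]
Unfold 4 (reflect across v@8): 48 holes -> [(0, 0), (0, 7), (0, 8), (0, 15), (3, 0), (3, 1), (3, 6), (3, 7), (3, 8), (3, 9), (3, 14), (3, 15), (12, 0), (12, 1), (12, 6), (12, 7), (12, 8), (12, 9), (12, 14), (12, 15), (15, 0), (15, 7), (15, 8), (15, 15), (16, 0), (16, 7), (16, 8), (16, 15), (19, 0), (19, 1), (19, 6), (19, 7), (19, 8), (19, 9), (19, 14), (19, 15), (28, 0), (28, 1), (28, 6), (28, 7), (28, 8), (28, 9), (28, 14), (28, 15), (31, 0), (31, 7), (31, 8), (31, 15)]
Holes: [(0, 0), (0, 7), (0, 8), (0, 15), (3, 0), (3, 1), (3, 6), (3, 7), (3, 8), (3, 9), (3, 14), (3, 15), (12, 0), (12, 1), (12, 6), (12, 7), (12, 8), (12, 9), (12, 14), (12, 15), (15, 0), (15, 7), (15, 8), (15, 15), (16, 0), (16, 7), (16, 8), (16, 15), (19, 0), (19, 1), (19, 6), (19, 7), (19, 8), (19, 9), (19, 14), (19, 15), (28, 0), (28, 1), (28, 6), (28, 7), (28, 8), (28, 9), (28, 14), (28, 15), (31, 0), (31, 7), (31, 8), (31, 15)]

Answer: no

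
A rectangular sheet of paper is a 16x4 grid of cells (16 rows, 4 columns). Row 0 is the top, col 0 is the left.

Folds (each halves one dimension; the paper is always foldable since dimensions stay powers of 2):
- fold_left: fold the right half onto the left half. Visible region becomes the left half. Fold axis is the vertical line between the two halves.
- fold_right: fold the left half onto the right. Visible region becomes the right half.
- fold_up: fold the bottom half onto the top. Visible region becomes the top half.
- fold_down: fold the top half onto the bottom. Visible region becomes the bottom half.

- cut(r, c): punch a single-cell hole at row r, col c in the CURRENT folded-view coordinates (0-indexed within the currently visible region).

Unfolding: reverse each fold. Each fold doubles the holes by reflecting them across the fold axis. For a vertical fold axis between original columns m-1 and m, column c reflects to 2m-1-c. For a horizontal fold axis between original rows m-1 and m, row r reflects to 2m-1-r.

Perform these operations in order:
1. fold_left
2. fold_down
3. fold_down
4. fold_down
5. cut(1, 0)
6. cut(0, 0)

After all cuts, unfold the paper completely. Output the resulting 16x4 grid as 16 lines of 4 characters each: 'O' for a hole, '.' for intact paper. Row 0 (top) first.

Answer: O..O
O..O
O..O
O..O
O..O
O..O
O..O
O..O
O..O
O..O
O..O
O..O
O..O
O..O
O..O
O..O

Derivation:
Op 1 fold_left: fold axis v@2; visible region now rows[0,16) x cols[0,2) = 16x2
Op 2 fold_down: fold axis h@8; visible region now rows[8,16) x cols[0,2) = 8x2
Op 3 fold_down: fold axis h@12; visible region now rows[12,16) x cols[0,2) = 4x2
Op 4 fold_down: fold axis h@14; visible region now rows[14,16) x cols[0,2) = 2x2
Op 5 cut(1, 0): punch at orig (15,0); cuts so far [(15, 0)]; region rows[14,16) x cols[0,2) = 2x2
Op 6 cut(0, 0): punch at orig (14,0); cuts so far [(14, 0), (15, 0)]; region rows[14,16) x cols[0,2) = 2x2
Unfold 1 (reflect across h@14): 4 holes -> [(12, 0), (13, 0), (14, 0), (15, 0)]
Unfold 2 (reflect across h@12): 8 holes -> [(8, 0), (9, 0), (10, 0), (11, 0), (12, 0), (13, 0), (14, 0), (15, 0)]
Unfold 3 (reflect across h@8): 16 holes -> [(0, 0), (1, 0), (2, 0), (3, 0), (4, 0), (5, 0), (6, 0), (7, 0), (8, 0), (9, 0), (10, 0), (11, 0), (12, 0), (13, 0), (14, 0), (15, 0)]
Unfold 4 (reflect across v@2): 32 holes -> [(0, 0), (0, 3), (1, 0), (1, 3), (2, 0), (2, 3), (3, 0), (3, 3), (4, 0), (4, 3), (5, 0), (5, 3), (6, 0), (6, 3), (7, 0), (7, 3), (8, 0), (8, 3), (9, 0), (9, 3), (10, 0), (10, 3), (11, 0), (11, 3), (12, 0), (12, 3), (13, 0), (13, 3), (14, 0), (14, 3), (15, 0), (15, 3)]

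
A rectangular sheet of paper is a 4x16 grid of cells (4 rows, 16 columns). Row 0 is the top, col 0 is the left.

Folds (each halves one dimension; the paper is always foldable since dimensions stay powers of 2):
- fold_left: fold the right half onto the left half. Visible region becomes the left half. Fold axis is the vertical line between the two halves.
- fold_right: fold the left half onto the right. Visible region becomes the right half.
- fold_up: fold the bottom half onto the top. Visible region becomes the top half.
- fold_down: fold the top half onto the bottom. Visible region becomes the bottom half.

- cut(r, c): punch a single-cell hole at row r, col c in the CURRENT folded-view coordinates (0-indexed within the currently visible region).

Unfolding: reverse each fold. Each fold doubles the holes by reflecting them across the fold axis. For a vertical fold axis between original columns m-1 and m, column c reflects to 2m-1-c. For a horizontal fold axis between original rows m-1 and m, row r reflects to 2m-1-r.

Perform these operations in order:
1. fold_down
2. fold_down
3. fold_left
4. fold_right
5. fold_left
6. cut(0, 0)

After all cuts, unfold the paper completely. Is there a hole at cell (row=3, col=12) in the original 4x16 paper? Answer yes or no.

Answer: yes

Derivation:
Op 1 fold_down: fold axis h@2; visible region now rows[2,4) x cols[0,16) = 2x16
Op 2 fold_down: fold axis h@3; visible region now rows[3,4) x cols[0,16) = 1x16
Op 3 fold_left: fold axis v@8; visible region now rows[3,4) x cols[0,8) = 1x8
Op 4 fold_right: fold axis v@4; visible region now rows[3,4) x cols[4,8) = 1x4
Op 5 fold_left: fold axis v@6; visible region now rows[3,4) x cols[4,6) = 1x2
Op 6 cut(0, 0): punch at orig (3,4); cuts so far [(3, 4)]; region rows[3,4) x cols[4,6) = 1x2
Unfold 1 (reflect across v@6): 2 holes -> [(3, 4), (3, 7)]
Unfold 2 (reflect across v@4): 4 holes -> [(3, 0), (3, 3), (3, 4), (3, 7)]
Unfold 3 (reflect across v@8): 8 holes -> [(3, 0), (3, 3), (3, 4), (3, 7), (3, 8), (3, 11), (3, 12), (3, 15)]
Unfold 4 (reflect across h@3): 16 holes -> [(2, 0), (2, 3), (2, 4), (2, 7), (2, 8), (2, 11), (2, 12), (2, 15), (3, 0), (3, 3), (3, 4), (3, 7), (3, 8), (3, 11), (3, 12), (3, 15)]
Unfold 5 (reflect across h@2): 32 holes -> [(0, 0), (0, 3), (0, 4), (0, 7), (0, 8), (0, 11), (0, 12), (0, 15), (1, 0), (1, 3), (1, 4), (1, 7), (1, 8), (1, 11), (1, 12), (1, 15), (2, 0), (2, 3), (2, 4), (2, 7), (2, 8), (2, 11), (2, 12), (2, 15), (3, 0), (3, 3), (3, 4), (3, 7), (3, 8), (3, 11), (3, 12), (3, 15)]
Holes: [(0, 0), (0, 3), (0, 4), (0, 7), (0, 8), (0, 11), (0, 12), (0, 15), (1, 0), (1, 3), (1, 4), (1, 7), (1, 8), (1, 11), (1, 12), (1, 15), (2, 0), (2, 3), (2, 4), (2, 7), (2, 8), (2, 11), (2, 12), (2, 15), (3, 0), (3, 3), (3, 4), (3, 7), (3, 8), (3, 11), (3, 12), (3, 15)]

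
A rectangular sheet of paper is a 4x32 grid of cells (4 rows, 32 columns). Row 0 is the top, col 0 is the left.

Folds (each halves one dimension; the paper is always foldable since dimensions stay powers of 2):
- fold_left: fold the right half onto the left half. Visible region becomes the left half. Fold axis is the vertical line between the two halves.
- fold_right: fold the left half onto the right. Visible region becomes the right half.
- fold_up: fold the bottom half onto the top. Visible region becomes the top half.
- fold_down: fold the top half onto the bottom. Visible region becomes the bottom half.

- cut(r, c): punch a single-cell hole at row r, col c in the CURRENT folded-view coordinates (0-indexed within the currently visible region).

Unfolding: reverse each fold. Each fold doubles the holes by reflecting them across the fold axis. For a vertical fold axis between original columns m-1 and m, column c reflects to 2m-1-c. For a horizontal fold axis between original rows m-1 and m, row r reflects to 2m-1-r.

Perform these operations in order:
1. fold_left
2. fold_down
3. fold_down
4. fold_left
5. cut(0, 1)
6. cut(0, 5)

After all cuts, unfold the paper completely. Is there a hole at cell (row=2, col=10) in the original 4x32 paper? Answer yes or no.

Op 1 fold_left: fold axis v@16; visible region now rows[0,4) x cols[0,16) = 4x16
Op 2 fold_down: fold axis h@2; visible region now rows[2,4) x cols[0,16) = 2x16
Op 3 fold_down: fold axis h@3; visible region now rows[3,4) x cols[0,16) = 1x16
Op 4 fold_left: fold axis v@8; visible region now rows[3,4) x cols[0,8) = 1x8
Op 5 cut(0, 1): punch at orig (3,1); cuts so far [(3, 1)]; region rows[3,4) x cols[0,8) = 1x8
Op 6 cut(0, 5): punch at orig (3,5); cuts so far [(3, 1), (3, 5)]; region rows[3,4) x cols[0,8) = 1x8
Unfold 1 (reflect across v@8): 4 holes -> [(3, 1), (3, 5), (3, 10), (3, 14)]
Unfold 2 (reflect across h@3): 8 holes -> [(2, 1), (2, 5), (2, 10), (2, 14), (3, 1), (3, 5), (3, 10), (3, 14)]
Unfold 3 (reflect across h@2): 16 holes -> [(0, 1), (0, 5), (0, 10), (0, 14), (1, 1), (1, 5), (1, 10), (1, 14), (2, 1), (2, 5), (2, 10), (2, 14), (3, 1), (3, 5), (3, 10), (3, 14)]
Unfold 4 (reflect across v@16): 32 holes -> [(0, 1), (0, 5), (0, 10), (0, 14), (0, 17), (0, 21), (0, 26), (0, 30), (1, 1), (1, 5), (1, 10), (1, 14), (1, 17), (1, 21), (1, 26), (1, 30), (2, 1), (2, 5), (2, 10), (2, 14), (2, 17), (2, 21), (2, 26), (2, 30), (3, 1), (3, 5), (3, 10), (3, 14), (3, 17), (3, 21), (3, 26), (3, 30)]
Holes: [(0, 1), (0, 5), (0, 10), (0, 14), (0, 17), (0, 21), (0, 26), (0, 30), (1, 1), (1, 5), (1, 10), (1, 14), (1, 17), (1, 21), (1, 26), (1, 30), (2, 1), (2, 5), (2, 10), (2, 14), (2, 17), (2, 21), (2, 26), (2, 30), (3, 1), (3, 5), (3, 10), (3, 14), (3, 17), (3, 21), (3, 26), (3, 30)]

Answer: yes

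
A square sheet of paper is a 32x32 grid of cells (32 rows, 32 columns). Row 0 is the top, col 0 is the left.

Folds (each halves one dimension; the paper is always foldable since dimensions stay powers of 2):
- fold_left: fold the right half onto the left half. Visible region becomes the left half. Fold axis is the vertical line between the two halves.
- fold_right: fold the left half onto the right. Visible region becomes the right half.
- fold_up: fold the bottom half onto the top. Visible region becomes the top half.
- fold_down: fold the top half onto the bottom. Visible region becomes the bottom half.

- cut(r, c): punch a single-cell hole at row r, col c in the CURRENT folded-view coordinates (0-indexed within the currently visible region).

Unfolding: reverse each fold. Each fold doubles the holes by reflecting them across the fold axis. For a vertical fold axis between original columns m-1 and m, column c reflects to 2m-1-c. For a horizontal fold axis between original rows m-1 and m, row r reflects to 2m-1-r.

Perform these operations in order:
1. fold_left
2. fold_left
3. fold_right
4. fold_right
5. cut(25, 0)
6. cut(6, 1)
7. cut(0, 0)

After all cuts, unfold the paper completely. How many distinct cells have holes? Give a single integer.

Answer: 48

Derivation:
Op 1 fold_left: fold axis v@16; visible region now rows[0,32) x cols[0,16) = 32x16
Op 2 fold_left: fold axis v@8; visible region now rows[0,32) x cols[0,8) = 32x8
Op 3 fold_right: fold axis v@4; visible region now rows[0,32) x cols[4,8) = 32x4
Op 4 fold_right: fold axis v@6; visible region now rows[0,32) x cols[6,8) = 32x2
Op 5 cut(25, 0): punch at orig (25,6); cuts so far [(25, 6)]; region rows[0,32) x cols[6,8) = 32x2
Op 6 cut(6, 1): punch at orig (6,7); cuts so far [(6, 7), (25, 6)]; region rows[0,32) x cols[6,8) = 32x2
Op 7 cut(0, 0): punch at orig (0,6); cuts so far [(0, 6), (6, 7), (25, 6)]; region rows[0,32) x cols[6,8) = 32x2
Unfold 1 (reflect across v@6): 6 holes -> [(0, 5), (0, 6), (6, 4), (6, 7), (25, 5), (25, 6)]
Unfold 2 (reflect across v@4): 12 holes -> [(0, 1), (0, 2), (0, 5), (0, 6), (6, 0), (6, 3), (6, 4), (6, 7), (25, 1), (25, 2), (25, 5), (25, 6)]
Unfold 3 (reflect across v@8): 24 holes -> [(0, 1), (0, 2), (0, 5), (0, 6), (0, 9), (0, 10), (0, 13), (0, 14), (6, 0), (6, 3), (6, 4), (6, 7), (6, 8), (6, 11), (6, 12), (6, 15), (25, 1), (25, 2), (25, 5), (25, 6), (25, 9), (25, 10), (25, 13), (25, 14)]
Unfold 4 (reflect across v@16): 48 holes -> [(0, 1), (0, 2), (0, 5), (0, 6), (0, 9), (0, 10), (0, 13), (0, 14), (0, 17), (0, 18), (0, 21), (0, 22), (0, 25), (0, 26), (0, 29), (0, 30), (6, 0), (6, 3), (6, 4), (6, 7), (6, 8), (6, 11), (6, 12), (6, 15), (6, 16), (6, 19), (6, 20), (6, 23), (6, 24), (6, 27), (6, 28), (6, 31), (25, 1), (25, 2), (25, 5), (25, 6), (25, 9), (25, 10), (25, 13), (25, 14), (25, 17), (25, 18), (25, 21), (25, 22), (25, 25), (25, 26), (25, 29), (25, 30)]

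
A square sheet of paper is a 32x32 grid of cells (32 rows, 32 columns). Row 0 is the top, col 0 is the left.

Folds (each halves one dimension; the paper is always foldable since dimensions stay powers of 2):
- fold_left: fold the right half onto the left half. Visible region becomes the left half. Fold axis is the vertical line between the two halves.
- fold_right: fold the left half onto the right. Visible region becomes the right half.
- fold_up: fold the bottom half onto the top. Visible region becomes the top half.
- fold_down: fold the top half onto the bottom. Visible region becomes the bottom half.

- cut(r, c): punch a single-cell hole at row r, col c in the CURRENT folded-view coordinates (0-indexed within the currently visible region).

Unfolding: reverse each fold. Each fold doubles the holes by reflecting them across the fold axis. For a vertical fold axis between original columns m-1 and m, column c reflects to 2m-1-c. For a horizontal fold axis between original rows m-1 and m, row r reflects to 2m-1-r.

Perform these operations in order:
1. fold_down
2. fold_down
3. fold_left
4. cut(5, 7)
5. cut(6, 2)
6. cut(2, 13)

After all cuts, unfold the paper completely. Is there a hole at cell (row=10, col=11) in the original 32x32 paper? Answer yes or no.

Answer: no

Derivation:
Op 1 fold_down: fold axis h@16; visible region now rows[16,32) x cols[0,32) = 16x32
Op 2 fold_down: fold axis h@24; visible region now rows[24,32) x cols[0,32) = 8x32
Op 3 fold_left: fold axis v@16; visible region now rows[24,32) x cols[0,16) = 8x16
Op 4 cut(5, 7): punch at orig (29,7); cuts so far [(29, 7)]; region rows[24,32) x cols[0,16) = 8x16
Op 5 cut(6, 2): punch at orig (30,2); cuts so far [(29, 7), (30, 2)]; region rows[24,32) x cols[0,16) = 8x16
Op 6 cut(2, 13): punch at orig (26,13); cuts so far [(26, 13), (29, 7), (30, 2)]; region rows[24,32) x cols[0,16) = 8x16
Unfold 1 (reflect across v@16): 6 holes -> [(26, 13), (26, 18), (29, 7), (29, 24), (30, 2), (30, 29)]
Unfold 2 (reflect across h@24): 12 holes -> [(17, 2), (17, 29), (18, 7), (18, 24), (21, 13), (21, 18), (26, 13), (26, 18), (29, 7), (29, 24), (30, 2), (30, 29)]
Unfold 3 (reflect across h@16): 24 holes -> [(1, 2), (1, 29), (2, 7), (2, 24), (5, 13), (5, 18), (10, 13), (10, 18), (13, 7), (13, 24), (14, 2), (14, 29), (17, 2), (17, 29), (18, 7), (18, 24), (21, 13), (21, 18), (26, 13), (26, 18), (29, 7), (29, 24), (30, 2), (30, 29)]
Holes: [(1, 2), (1, 29), (2, 7), (2, 24), (5, 13), (5, 18), (10, 13), (10, 18), (13, 7), (13, 24), (14, 2), (14, 29), (17, 2), (17, 29), (18, 7), (18, 24), (21, 13), (21, 18), (26, 13), (26, 18), (29, 7), (29, 24), (30, 2), (30, 29)]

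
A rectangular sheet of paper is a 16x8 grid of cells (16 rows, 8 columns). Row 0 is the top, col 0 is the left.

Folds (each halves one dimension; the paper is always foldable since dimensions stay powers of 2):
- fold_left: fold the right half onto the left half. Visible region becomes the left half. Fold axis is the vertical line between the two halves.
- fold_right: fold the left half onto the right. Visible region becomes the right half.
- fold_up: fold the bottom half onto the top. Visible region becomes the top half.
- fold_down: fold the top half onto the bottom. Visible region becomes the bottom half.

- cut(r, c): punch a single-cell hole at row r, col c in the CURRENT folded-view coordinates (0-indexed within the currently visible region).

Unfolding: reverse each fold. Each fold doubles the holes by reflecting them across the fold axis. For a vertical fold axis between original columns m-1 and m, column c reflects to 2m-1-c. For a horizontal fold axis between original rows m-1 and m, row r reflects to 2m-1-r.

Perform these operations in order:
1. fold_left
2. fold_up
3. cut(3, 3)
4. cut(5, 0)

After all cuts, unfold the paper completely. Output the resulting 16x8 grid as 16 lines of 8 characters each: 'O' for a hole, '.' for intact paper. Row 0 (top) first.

Answer: ........
........
........
...OO...
........
O......O
........
........
........
........
O......O
........
...OO...
........
........
........

Derivation:
Op 1 fold_left: fold axis v@4; visible region now rows[0,16) x cols[0,4) = 16x4
Op 2 fold_up: fold axis h@8; visible region now rows[0,8) x cols[0,4) = 8x4
Op 3 cut(3, 3): punch at orig (3,3); cuts so far [(3, 3)]; region rows[0,8) x cols[0,4) = 8x4
Op 4 cut(5, 0): punch at orig (5,0); cuts so far [(3, 3), (5, 0)]; region rows[0,8) x cols[0,4) = 8x4
Unfold 1 (reflect across h@8): 4 holes -> [(3, 3), (5, 0), (10, 0), (12, 3)]
Unfold 2 (reflect across v@4): 8 holes -> [(3, 3), (3, 4), (5, 0), (5, 7), (10, 0), (10, 7), (12, 3), (12, 4)]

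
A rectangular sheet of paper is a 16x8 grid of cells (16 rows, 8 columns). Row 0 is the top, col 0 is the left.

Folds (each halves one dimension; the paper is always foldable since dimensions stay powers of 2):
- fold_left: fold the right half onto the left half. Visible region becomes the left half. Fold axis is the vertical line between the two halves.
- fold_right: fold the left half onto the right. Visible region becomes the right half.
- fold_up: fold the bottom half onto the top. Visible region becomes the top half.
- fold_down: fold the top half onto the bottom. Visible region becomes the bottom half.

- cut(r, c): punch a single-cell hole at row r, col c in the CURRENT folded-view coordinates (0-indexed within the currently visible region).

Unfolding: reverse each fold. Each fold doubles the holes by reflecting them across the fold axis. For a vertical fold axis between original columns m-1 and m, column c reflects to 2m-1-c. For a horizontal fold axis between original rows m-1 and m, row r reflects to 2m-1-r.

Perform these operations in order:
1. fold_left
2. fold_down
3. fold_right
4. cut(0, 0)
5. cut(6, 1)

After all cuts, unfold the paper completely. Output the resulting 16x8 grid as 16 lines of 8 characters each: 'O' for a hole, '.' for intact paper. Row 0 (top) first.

Answer: ........
O..OO..O
........
........
........
........
........
.OO..OO.
.OO..OO.
........
........
........
........
........
O..OO..O
........

Derivation:
Op 1 fold_left: fold axis v@4; visible region now rows[0,16) x cols[0,4) = 16x4
Op 2 fold_down: fold axis h@8; visible region now rows[8,16) x cols[0,4) = 8x4
Op 3 fold_right: fold axis v@2; visible region now rows[8,16) x cols[2,4) = 8x2
Op 4 cut(0, 0): punch at orig (8,2); cuts so far [(8, 2)]; region rows[8,16) x cols[2,4) = 8x2
Op 5 cut(6, 1): punch at orig (14,3); cuts so far [(8, 2), (14, 3)]; region rows[8,16) x cols[2,4) = 8x2
Unfold 1 (reflect across v@2): 4 holes -> [(8, 1), (8, 2), (14, 0), (14, 3)]
Unfold 2 (reflect across h@8): 8 holes -> [(1, 0), (1, 3), (7, 1), (7, 2), (8, 1), (8, 2), (14, 0), (14, 3)]
Unfold 3 (reflect across v@4): 16 holes -> [(1, 0), (1, 3), (1, 4), (1, 7), (7, 1), (7, 2), (7, 5), (7, 6), (8, 1), (8, 2), (8, 5), (8, 6), (14, 0), (14, 3), (14, 4), (14, 7)]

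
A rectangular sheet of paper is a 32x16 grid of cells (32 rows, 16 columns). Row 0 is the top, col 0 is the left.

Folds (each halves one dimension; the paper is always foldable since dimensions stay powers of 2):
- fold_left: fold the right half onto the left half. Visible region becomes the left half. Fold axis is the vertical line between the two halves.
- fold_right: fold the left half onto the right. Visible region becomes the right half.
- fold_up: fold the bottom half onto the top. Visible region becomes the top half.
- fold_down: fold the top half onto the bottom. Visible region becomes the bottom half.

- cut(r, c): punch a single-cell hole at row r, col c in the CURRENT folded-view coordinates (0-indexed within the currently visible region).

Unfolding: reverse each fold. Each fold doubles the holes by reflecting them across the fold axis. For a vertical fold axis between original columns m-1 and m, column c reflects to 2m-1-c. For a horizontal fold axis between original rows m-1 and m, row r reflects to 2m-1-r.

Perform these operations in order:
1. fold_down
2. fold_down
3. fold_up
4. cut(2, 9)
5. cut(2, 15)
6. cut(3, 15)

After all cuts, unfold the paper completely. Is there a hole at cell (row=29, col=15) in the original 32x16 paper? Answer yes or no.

Op 1 fold_down: fold axis h@16; visible region now rows[16,32) x cols[0,16) = 16x16
Op 2 fold_down: fold axis h@24; visible region now rows[24,32) x cols[0,16) = 8x16
Op 3 fold_up: fold axis h@28; visible region now rows[24,28) x cols[0,16) = 4x16
Op 4 cut(2, 9): punch at orig (26,9); cuts so far [(26, 9)]; region rows[24,28) x cols[0,16) = 4x16
Op 5 cut(2, 15): punch at orig (26,15); cuts so far [(26, 9), (26, 15)]; region rows[24,28) x cols[0,16) = 4x16
Op 6 cut(3, 15): punch at orig (27,15); cuts so far [(26, 9), (26, 15), (27, 15)]; region rows[24,28) x cols[0,16) = 4x16
Unfold 1 (reflect across h@28): 6 holes -> [(26, 9), (26, 15), (27, 15), (28, 15), (29, 9), (29, 15)]
Unfold 2 (reflect across h@24): 12 holes -> [(18, 9), (18, 15), (19, 15), (20, 15), (21, 9), (21, 15), (26, 9), (26, 15), (27, 15), (28, 15), (29, 9), (29, 15)]
Unfold 3 (reflect across h@16): 24 holes -> [(2, 9), (2, 15), (3, 15), (4, 15), (5, 9), (5, 15), (10, 9), (10, 15), (11, 15), (12, 15), (13, 9), (13, 15), (18, 9), (18, 15), (19, 15), (20, 15), (21, 9), (21, 15), (26, 9), (26, 15), (27, 15), (28, 15), (29, 9), (29, 15)]
Holes: [(2, 9), (2, 15), (3, 15), (4, 15), (5, 9), (5, 15), (10, 9), (10, 15), (11, 15), (12, 15), (13, 9), (13, 15), (18, 9), (18, 15), (19, 15), (20, 15), (21, 9), (21, 15), (26, 9), (26, 15), (27, 15), (28, 15), (29, 9), (29, 15)]

Answer: yes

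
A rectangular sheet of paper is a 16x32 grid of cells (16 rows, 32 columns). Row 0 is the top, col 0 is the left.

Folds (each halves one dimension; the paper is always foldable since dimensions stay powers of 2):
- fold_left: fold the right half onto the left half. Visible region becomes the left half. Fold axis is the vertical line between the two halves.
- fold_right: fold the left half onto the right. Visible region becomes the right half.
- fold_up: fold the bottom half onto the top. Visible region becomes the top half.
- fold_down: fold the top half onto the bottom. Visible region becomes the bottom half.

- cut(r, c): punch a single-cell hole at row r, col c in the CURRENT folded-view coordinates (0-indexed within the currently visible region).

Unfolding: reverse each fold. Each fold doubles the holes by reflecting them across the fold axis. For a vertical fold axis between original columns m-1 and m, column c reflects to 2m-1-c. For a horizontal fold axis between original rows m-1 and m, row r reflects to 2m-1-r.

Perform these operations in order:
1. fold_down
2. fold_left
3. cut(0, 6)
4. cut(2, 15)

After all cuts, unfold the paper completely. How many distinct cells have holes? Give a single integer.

Op 1 fold_down: fold axis h@8; visible region now rows[8,16) x cols[0,32) = 8x32
Op 2 fold_left: fold axis v@16; visible region now rows[8,16) x cols[0,16) = 8x16
Op 3 cut(0, 6): punch at orig (8,6); cuts so far [(8, 6)]; region rows[8,16) x cols[0,16) = 8x16
Op 4 cut(2, 15): punch at orig (10,15); cuts so far [(8, 6), (10, 15)]; region rows[8,16) x cols[0,16) = 8x16
Unfold 1 (reflect across v@16): 4 holes -> [(8, 6), (8, 25), (10, 15), (10, 16)]
Unfold 2 (reflect across h@8): 8 holes -> [(5, 15), (5, 16), (7, 6), (7, 25), (8, 6), (8, 25), (10, 15), (10, 16)]

Answer: 8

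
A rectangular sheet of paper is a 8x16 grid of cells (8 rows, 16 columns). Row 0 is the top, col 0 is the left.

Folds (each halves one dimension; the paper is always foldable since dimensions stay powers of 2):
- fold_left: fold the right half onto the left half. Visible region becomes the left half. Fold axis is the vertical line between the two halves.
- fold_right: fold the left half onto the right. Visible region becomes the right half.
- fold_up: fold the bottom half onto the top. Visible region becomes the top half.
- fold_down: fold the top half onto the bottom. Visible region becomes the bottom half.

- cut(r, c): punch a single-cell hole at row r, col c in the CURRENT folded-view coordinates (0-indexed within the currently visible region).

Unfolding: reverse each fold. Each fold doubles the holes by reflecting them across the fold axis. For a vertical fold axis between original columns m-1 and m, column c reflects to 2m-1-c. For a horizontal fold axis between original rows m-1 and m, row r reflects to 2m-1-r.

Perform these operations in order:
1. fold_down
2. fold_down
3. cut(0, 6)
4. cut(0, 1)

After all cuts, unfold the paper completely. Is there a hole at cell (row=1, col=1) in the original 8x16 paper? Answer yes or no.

Op 1 fold_down: fold axis h@4; visible region now rows[4,8) x cols[0,16) = 4x16
Op 2 fold_down: fold axis h@6; visible region now rows[6,8) x cols[0,16) = 2x16
Op 3 cut(0, 6): punch at orig (6,6); cuts so far [(6, 6)]; region rows[6,8) x cols[0,16) = 2x16
Op 4 cut(0, 1): punch at orig (6,1); cuts so far [(6, 1), (6, 6)]; region rows[6,8) x cols[0,16) = 2x16
Unfold 1 (reflect across h@6): 4 holes -> [(5, 1), (5, 6), (6, 1), (6, 6)]
Unfold 2 (reflect across h@4): 8 holes -> [(1, 1), (1, 6), (2, 1), (2, 6), (5, 1), (5, 6), (6, 1), (6, 6)]
Holes: [(1, 1), (1, 6), (2, 1), (2, 6), (5, 1), (5, 6), (6, 1), (6, 6)]

Answer: yes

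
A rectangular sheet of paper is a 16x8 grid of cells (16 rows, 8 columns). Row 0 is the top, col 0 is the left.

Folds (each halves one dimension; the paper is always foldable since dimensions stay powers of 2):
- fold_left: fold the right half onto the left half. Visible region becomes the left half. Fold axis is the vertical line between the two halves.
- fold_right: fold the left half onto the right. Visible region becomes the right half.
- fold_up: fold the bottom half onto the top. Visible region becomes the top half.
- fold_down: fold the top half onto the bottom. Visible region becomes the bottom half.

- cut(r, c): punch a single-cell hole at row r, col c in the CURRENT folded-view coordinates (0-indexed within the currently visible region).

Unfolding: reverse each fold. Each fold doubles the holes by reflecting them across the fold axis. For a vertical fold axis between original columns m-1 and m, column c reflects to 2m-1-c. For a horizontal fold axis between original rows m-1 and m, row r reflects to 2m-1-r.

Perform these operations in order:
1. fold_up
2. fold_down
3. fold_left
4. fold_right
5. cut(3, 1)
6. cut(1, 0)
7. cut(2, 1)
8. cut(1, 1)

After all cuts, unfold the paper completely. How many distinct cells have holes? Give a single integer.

Op 1 fold_up: fold axis h@8; visible region now rows[0,8) x cols[0,8) = 8x8
Op 2 fold_down: fold axis h@4; visible region now rows[4,8) x cols[0,8) = 4x8
Op 3 fold_left: fold axis v@4; visible region now rows[4,8) x cols[0,4) = 4x4
Op 4 fold_right: fold axis v@2; visible region now rows[4,8) x cols[2,4) = 4x2
Op 5 cut(3, 1): punch at orig (7,3); cuts so far [(7, 3)]; region rows[4,8) x cols[2,4) = 4x2
Op 6 cut(1, 0): punch at orig (5,2); cuts so far [(5, 2), (7, 3)]; region rows[4,8) x cols[2,4) = 4x2
Op 7 cut(2, 1): punch at orig (6,3); cuts so far [(5, 2), (6, 3), (7, 3)]; region rows[4,8) x cols[2,4) = 4x2
Op 8 cut(1, 1): punch at orig (5,3); cuts so far [(5, 2), (5, 3), (6, 3), (7, 3)]; region rows[4,8) x cols[2,4) = 4x2
Unfold 1 (reflect across v@2): 8 holes -> [(5, 0), (5, 1), (5, 2), (5, 3), (6, 0), (6, 3), (7, 0), (7, 3)]
Unfold 2 (reflect across v@4): 16 holes -> [(5, 0), (5, 1), (5, 2), (5, 3), (5, 4), (5, 5), (5, 6), (5, 7), (6, 0), (6, 3), (6, 4), (6, 7), (7, 0), (7, 3), (7, 4), (7, 7)]
Unfold 3 (reflect across h@4): 32 holes -> [(0, 0), (0, 3), (0, 4), (0, 7), (1, 0), (1, 3), (1, 4), (1, 7), (2, 0), (2, 1), (2, 2), (2, 3), (2, 4), (2, 5), (2, 6), (2, 7), (5, 0), (5, 1), (5, 2), (5, 3), (5, 4), (5, 5), (5, 6), (5, 7), (6, 0), (6, 3), (6, 4), (6, 7), (7, 0), (7, 3), (7, 4), (7, 7)]
Unfold 4 (reflect across h@8): 64 holes -> [(0, 0), (0, 3), (0, 4), (0, 7), (1, 0), (1, 3), (1, 4), (1, 7), (2, 0), (2, 1), (2, 2), (2, 3), (2, 4), (2, 5), (2, 6), (2, 7), (5, 0), (5, 1), (5, 2), (5, 3), (5, 4), (5, 5), (5, 6), (5, 7), (6, 0), (6, 3), (6, 4), (6, 7), (7, 0), (7, 3), (7, 4), (7, 7), (8, 0), (8, 3), (8, 4), (8, 7), (9, 0), (9, 3), (9, 4), (9, 7), (10, 0), (10, 1), (10, 2), (10, 3), (10, 4), (10, 5), (10, 6), (10, 7), (13, 0), (13, 1), (13, 2), (13, 3), (13, 4), (13, 5), (13, 6), (13, 7), (14, 0), (14, 3), (14, 4), (14, 7), (15, 0), (15, 3), (15, 4), (15, 7)]

Answer: 64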